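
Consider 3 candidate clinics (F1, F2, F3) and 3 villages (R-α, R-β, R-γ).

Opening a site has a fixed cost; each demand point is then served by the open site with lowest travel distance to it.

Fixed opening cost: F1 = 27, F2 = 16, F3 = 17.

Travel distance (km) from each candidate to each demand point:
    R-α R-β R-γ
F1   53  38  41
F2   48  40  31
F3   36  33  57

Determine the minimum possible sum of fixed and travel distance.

Open {F2, F3}: assign each demand point to its cheapest open site.
  R-α→F3 36, R-β→F3 33, R-γ→F2 31
  travel distance 100, fixed 33 → total 133.
Compare {F2}: travel distance 119 + fixed 16 = 135.
Compare {F3}: travel distance 126 + fixed 17 = 143.
Compare {F1, F3}: travel distance 110 + fixed 44 = 154.
All other subsets cost ≥ 135. Minimum total cost: 133.

133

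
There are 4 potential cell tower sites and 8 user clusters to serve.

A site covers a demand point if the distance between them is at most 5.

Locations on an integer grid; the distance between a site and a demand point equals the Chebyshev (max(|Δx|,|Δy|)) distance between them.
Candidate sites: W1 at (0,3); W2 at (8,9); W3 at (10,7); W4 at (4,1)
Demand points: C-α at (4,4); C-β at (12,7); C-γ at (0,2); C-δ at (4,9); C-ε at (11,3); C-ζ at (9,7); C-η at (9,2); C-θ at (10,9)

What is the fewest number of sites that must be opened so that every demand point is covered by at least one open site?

Coverage sets (demand points within 5 of each site):
  W1: {C-α, C-γ}
  W2: {C-α, C-β, C-δ, C-ζ, C-θ}
  W3: {C-β, C-ε, C-ζ, C-η, C-θ}
  W4: {C-α, C-γ, C-η}
No 2 sites suffice: every size-2 union leaves at least one demand point uncovered.
But {W1, W2, W3} covers everything, so the minimum is 3.

3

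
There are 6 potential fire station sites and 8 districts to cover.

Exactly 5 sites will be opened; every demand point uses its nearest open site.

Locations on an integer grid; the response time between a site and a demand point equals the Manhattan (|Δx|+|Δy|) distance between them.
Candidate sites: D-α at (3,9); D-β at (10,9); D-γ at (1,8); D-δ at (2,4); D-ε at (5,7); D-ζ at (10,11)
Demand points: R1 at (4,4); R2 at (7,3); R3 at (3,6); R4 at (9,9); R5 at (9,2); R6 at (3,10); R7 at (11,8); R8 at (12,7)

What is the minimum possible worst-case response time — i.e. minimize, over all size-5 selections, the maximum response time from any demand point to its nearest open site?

Open {D-α, D-β, D-γ, D-δ, D-ε}.
  Farthest demand point is R5 at response time 8 (to D-β); all others are ≤ 8.
With {D-α, D-β, D-γ, D-δ, D-ζ} the worst case is 8.
With {D-α, D-β, D-γ, D-ε, D-ζ} the worst case is 8.
No size-5 selection achieves below 8.

8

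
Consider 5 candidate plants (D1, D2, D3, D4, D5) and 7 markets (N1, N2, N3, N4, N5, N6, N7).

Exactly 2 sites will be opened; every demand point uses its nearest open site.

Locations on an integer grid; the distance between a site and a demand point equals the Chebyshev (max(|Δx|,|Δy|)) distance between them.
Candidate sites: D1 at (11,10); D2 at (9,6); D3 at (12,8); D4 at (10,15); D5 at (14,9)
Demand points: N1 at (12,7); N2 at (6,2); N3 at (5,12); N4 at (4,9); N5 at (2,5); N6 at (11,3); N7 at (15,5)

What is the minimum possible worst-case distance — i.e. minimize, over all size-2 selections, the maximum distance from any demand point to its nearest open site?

Open {D1, D2}.
  Farthest demand point is N5 at distance 7 (to D2); all others are ≤ 7.
With {D2, D3} the worst case is 7.
With {D2, D4} the worst case is 7.
No size-2 selection achieves below 7.

7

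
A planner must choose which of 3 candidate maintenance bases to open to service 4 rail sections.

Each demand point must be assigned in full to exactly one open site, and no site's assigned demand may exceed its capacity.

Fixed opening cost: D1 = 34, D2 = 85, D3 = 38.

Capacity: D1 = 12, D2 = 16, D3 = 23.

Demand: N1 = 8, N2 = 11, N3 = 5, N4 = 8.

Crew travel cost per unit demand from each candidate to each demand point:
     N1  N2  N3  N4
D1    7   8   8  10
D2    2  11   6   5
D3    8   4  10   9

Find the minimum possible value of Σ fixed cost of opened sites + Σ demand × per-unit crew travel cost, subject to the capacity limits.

Open {D2, D3}; cheapest assignment that respects the capacities:
  D2 (cap 16, load 16): N1, N4 — cost 8×2 + 8×5 = 56
  D3 (cap 23, load 16): N2, N3 — cost 11×4 + 5×10 = 94
  Shipping 150, fixed 123 → total 273.
  Any other capacity-feasible assignment to {D2, D3} ships for at least 150.
Compare {D1, D2, D3}: its best feasible assignment gives total 297.
Compare {D1, D3}: its best feasible assignment gives total 346.
Every other set of open sites that can feasibly serve all demand totals ≥ 297 even under its best assignment. Minimum: 273.

273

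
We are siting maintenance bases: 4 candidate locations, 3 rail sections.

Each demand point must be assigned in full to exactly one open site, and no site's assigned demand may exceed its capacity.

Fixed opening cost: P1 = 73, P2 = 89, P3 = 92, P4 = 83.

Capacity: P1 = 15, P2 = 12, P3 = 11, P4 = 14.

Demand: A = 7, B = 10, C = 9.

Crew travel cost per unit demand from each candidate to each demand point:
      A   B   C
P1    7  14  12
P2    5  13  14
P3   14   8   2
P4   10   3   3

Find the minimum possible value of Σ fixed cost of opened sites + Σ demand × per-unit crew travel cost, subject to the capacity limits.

Open {P1, P3, P4}; cheapest assignment that respects the capacities:
  P1 (cap 15, load 7): A — cost 7×7 = 49
  P3 (cap 11, load 9): C — cost 9×2 = 18
  P4 (cap 14, load 10): B — cost 10×3 = 30
  Shipping 97, fixed 248 → total 345.
  Any other capacity-feasible assignment to {P1, P3, P4} ships for at least 97.
Compare {P2, P3, P4}: its best feasible assignment gives total 347.
Compare {P1, P2, P4}: its best feasible assignment gives total 418.
Every other set of open sites that can feasibly serve all demand totals ≥ 347 even under its best assignment. Minimum: 345.

345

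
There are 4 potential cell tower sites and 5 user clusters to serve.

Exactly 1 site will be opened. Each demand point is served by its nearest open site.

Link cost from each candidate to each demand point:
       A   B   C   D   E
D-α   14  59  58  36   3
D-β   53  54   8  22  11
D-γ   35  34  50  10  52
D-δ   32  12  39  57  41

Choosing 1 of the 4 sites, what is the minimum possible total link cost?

Open {D-β}.
  A→D-β 53, B→D-β 54, C→D-β 8, D→D-β 22, E→D-β 11  ⇒ total 148.
Compare {D-α}: total 170.
Compare {D-γ}: total 181.
No size-1 selection does better; minimum is 148.

148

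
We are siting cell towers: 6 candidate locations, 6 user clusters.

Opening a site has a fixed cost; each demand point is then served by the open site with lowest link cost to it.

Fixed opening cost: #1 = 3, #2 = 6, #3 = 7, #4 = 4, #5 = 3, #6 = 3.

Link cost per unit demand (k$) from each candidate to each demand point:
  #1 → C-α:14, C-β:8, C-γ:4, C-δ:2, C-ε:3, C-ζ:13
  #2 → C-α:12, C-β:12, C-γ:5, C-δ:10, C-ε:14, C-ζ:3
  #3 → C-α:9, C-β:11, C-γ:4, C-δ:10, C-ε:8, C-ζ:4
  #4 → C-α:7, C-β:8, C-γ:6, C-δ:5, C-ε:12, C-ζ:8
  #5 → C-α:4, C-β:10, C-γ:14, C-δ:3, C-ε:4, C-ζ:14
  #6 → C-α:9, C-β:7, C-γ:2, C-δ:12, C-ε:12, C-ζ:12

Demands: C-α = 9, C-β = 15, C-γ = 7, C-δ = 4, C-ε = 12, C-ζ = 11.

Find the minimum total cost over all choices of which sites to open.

Open {#1, #2, #5, #6}: assign each demand point to its cheapest open site.
  C-α→#5 9×4=36, C-β→#6 15×7=105, C-γ→#6 7×2=14, C-δ→#1 4×2=8, C-ε→#1 12×3=36, C-ζ→#2 11×3=33
  link cost 232, fixed 15 → total 247.
Compare {#1, #2, #4, #5, #6}: link cost 232 + fixed 19 = 251.
Compare {#1, #2, #3, #5, #6}: link cost 232 + fixed 22 = 254.
Compare {#1, #2, #3, #4, #5, #6}: link cost 232 + fixed 26 = 258.
All other subsets cost ≥ 251. Minimum total cost: 247.

247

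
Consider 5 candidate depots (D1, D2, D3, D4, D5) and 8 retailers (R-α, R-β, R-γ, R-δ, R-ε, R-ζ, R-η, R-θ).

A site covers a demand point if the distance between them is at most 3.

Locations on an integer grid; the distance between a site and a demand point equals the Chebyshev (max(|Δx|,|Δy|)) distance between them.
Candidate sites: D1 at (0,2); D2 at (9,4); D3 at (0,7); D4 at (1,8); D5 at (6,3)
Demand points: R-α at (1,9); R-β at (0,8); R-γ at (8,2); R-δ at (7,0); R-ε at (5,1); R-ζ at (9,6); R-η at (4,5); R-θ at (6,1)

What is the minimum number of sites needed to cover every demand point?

2

Coverage sets (demand points within 3 of each site):
  D1: {}
  D2: {R-γ, R-ζ, R-θ}
  D3: {R-α, R-β}
  D4: {R-α, R-β, R-η}
  D5: {R-γ, R-δ, R-ε, R-ζ, R-η, R-θ}
No single site covers all 8 demand points.
But {D3, D5} covers everything, so the minimum is 2.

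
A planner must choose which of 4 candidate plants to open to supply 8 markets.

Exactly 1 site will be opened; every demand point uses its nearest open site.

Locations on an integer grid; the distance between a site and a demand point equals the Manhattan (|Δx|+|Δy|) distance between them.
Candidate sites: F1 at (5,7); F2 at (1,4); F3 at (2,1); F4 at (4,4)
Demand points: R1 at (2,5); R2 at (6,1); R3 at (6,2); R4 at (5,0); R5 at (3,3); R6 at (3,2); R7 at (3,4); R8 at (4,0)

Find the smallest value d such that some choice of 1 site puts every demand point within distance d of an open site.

5

Open {F3}.
  Farthest demand point is R3 at distance 5 (to F3); all others are ≤ 5.
With {F4} the worst case is 5.
With {F1} the worst case is 8.
No size-1 selection achieves below 5.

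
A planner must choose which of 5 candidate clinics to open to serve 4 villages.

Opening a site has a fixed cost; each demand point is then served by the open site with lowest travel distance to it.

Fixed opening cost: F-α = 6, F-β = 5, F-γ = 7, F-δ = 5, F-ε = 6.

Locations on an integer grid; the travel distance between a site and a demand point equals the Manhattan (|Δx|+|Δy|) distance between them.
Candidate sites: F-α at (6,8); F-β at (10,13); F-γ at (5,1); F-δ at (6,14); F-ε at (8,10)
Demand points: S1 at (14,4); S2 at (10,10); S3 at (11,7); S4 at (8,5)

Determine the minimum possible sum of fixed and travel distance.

Open {F-ε}: assign each demand point to its cheapest open site.
  S1→F-ε 12, S2→F-ε 2, S3→F-ε 6, S4→F-ε 5
  travel distance 25, fixed 6 → total 31.
Compare {F-α}: travel distance 29 + fixed 6 = 35.
Compare {F-β, F-ε}: travel distance 25 + fixed 11 = 36.
Compare {F-δ, F-ε}: travel distance 25 + fixed 11 = 36.
All other subsets cost ≥ 35. Minimum total cost: 31.

31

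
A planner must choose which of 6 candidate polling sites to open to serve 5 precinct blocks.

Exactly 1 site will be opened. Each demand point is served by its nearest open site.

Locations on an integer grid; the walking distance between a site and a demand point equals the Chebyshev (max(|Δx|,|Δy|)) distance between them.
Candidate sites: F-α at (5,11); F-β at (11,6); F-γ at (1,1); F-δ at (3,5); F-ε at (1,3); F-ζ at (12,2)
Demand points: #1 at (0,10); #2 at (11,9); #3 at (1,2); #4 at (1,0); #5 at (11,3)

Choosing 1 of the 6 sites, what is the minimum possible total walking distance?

29

Open {F-δ}.
  #1→F-δ 5, #2→F-δ 8, #3→F-δ 3, #4→F-δ 5, #5→F-δ 8  ⇒ total 29.
Compare {F-γ}: total 31.
Compare {F-ε}: total 31.
No size-1 selection does better; minimum is 29.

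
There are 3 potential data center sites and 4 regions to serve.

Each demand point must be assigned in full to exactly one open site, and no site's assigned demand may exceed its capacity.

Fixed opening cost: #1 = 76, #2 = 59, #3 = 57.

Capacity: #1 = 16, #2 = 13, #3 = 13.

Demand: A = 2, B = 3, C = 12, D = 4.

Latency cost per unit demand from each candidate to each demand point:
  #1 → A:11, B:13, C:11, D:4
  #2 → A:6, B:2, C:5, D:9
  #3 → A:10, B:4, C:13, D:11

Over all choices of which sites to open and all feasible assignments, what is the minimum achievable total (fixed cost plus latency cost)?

252

Open {#2, #3}; cheapest assignment that respects the capacities:
  #2 (cap 13, load 12): C — cost 12×5 = 60
  #3 (cap 13, load 9): A, B, D — cost 2×10 + 3×4 + 4×11 = 76
  Shipping 136, fixed 116 → total 252.
  Any other capacity-feasible assignment to {#2, #3} ships for at least 136.
Compare {#1, #2}: its best feasible assignment gives total 272.
Compare {#1, #2, #3}: its best feasible assignment gives total 300.
Every other set of open sites that can feasibly serve all demand totals ≥ 272 even under its best assignment. Minimum: 252.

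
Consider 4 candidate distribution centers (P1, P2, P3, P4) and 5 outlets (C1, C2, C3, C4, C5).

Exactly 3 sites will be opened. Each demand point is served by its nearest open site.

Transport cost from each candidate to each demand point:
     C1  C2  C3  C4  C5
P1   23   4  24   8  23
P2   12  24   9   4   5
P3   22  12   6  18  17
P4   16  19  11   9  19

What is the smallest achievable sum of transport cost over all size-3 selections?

31

Open {P1, P2, P3}.
  C1→P2 12, C2→P1 4, C3→P3 6, C4→P2 4, C5→P2 5  ⇒ total 31.
Compare {P1, P2, P4}: total 34.
Compare {P2, P3, P4}: total 39.
No size-3 selection does better; minimum is 31.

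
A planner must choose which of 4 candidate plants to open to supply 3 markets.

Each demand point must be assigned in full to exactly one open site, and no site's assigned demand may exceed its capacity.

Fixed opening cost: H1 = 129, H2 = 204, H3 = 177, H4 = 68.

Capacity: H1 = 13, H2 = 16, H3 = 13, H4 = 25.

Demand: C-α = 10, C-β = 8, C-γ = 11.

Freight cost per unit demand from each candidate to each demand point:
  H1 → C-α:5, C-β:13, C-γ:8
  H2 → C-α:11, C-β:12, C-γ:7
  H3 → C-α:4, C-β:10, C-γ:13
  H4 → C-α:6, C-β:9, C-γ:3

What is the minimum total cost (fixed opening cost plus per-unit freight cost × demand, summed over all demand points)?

352

Open {H1, H4}; cheapest assignment that respects the capacities:
  H1 (cap 13, load 10): C-α — cost 10×5 = 50
  H4 (cap 25, load 19): C-β, C-γ — cost 8×9 + 11×3 = 105
  Shipping 155, fixed 197 → total 352.
  Any other capacity-feasible assignment to {H1, H4} ships for at least 155.
Compare {H3, H4}: its best feasible assignment gives total 390.
Compare {H2, H4}: its best feasible assignment gives total 461.
Every other set of open sites that can feasibly serve all demand totals ≥ 390 even under its best assignment. Minimum: 352.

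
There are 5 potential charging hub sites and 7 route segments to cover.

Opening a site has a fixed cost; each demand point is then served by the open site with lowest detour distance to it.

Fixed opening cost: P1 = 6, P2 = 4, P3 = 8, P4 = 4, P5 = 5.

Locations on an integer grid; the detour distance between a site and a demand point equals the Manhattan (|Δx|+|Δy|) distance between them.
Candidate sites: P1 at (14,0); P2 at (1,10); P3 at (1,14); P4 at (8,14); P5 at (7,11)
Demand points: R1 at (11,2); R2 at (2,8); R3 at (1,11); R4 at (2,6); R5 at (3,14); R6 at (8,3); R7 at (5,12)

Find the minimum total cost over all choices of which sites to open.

45

Open {P1, P2}: assign each demand point to its cheapest open site.
  R1→P1 5, R2→P2 3, R3→P2 1, R4→P2 5, R5→P2 6, R6→P1 9, R7→P2 6
  detour distance 35, fixed 10 → total 45.
Compare {P1, P2, P4}: detour distance 33 + fixed 14 = 47.
Compare {P1, P2, P5}: detour distance 32 + fixed 15 = 47.
Compare {P2, P5}: detour distance 40 + fixed 9 = 49.
All other subsets cost ≥ 47. Minimum total cost: 45.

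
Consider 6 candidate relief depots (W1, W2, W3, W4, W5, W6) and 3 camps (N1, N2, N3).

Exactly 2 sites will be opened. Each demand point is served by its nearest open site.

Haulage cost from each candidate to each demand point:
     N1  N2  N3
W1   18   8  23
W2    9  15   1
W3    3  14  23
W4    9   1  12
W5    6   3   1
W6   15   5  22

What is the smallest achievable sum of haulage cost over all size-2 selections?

7

Open {W3, W5}.
  N1→W3 3, N2→W5 3, N3→W5 1  ⇒ total 7.
Compare {W4, W5}: total 8.
Compare {W1, W5}: total 10.
No size-2 selection does better; minimum is 7.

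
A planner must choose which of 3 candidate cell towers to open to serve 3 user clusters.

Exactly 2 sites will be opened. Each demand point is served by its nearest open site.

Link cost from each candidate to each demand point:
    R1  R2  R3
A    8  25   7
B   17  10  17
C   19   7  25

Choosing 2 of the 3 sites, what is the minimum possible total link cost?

22

Open {A, C}.
  R1→A 8, R2→C 7, R3→A 7  ⇒ total 22.
Compare {A, B}: total 25.
Compare {B, C}: total 41.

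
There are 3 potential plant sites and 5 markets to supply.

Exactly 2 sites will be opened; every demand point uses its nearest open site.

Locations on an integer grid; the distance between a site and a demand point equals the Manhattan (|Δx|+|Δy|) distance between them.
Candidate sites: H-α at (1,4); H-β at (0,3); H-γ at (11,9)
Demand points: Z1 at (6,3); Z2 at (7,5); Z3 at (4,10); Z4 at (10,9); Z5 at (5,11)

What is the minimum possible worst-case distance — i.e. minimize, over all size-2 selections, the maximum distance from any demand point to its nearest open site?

8

Open {H-α, H-γ}.
  Farthest demand point is Z3 at distance 8 (to H-γ); all others are ≤ 8.
With {H-β, H-γ} the worst case is 8.
With {H-α, H-β} the worst case is 14.
No size-2 selection achieves below 8.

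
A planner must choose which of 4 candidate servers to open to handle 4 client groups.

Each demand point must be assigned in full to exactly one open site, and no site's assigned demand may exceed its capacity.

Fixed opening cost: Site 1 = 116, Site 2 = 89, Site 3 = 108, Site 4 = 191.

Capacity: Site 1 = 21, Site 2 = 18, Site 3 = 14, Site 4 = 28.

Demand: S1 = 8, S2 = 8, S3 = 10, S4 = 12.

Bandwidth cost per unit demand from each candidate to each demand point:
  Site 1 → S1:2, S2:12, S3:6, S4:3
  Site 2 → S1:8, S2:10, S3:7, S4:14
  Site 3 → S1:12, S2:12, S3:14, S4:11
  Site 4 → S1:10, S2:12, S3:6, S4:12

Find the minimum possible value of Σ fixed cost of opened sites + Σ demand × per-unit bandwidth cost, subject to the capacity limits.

407

Open {Site 1, Site 2}; cheapest assignment that respects the capacities:
  Site 1 (cap 21, load 20): S1, S4 — cost 8×2 + 12×3 = 52
  Site 2 (cap 18, load 18): S2, S3 — cost 8×10 + 10×7 = 150
  Shipping 202, fixed 205 → total 407.
  Any other capacity-feasible assignment to {Site 1, Site 2} ships for at least 202.
Compare {Site 1, Site 4}: its best feasible assignment gives total 515.
Compare {Site 1, Site 2, Site 3}: its best feasible assignment gives total 515.
Every other set of open sites that can feasibly serve all demand totals ≥ 515 even under its best assignment. Minimum: 407.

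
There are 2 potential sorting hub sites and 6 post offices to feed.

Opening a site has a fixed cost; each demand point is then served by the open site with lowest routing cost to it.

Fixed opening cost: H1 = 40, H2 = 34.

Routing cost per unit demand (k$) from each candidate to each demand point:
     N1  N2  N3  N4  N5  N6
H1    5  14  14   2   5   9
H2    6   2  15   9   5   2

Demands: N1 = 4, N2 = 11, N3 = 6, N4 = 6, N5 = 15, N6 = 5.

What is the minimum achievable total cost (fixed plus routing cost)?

Open {H1, H2}: assign each demand point to its cheapest open site.
  N1→H1 4×5=20, N2→H2 11×2=22, N3→H1 6×14=84, N4→H1 6×2=12, N5→H1 15×5=75, N6→H2 5×2=10
  routing cost 223, fixed 74 → total 297.
Compare {H2}: routing cost 275 + fixed 34 = 309.
Compare {H1}: routing cost 390 + fixed 40 = 430.

297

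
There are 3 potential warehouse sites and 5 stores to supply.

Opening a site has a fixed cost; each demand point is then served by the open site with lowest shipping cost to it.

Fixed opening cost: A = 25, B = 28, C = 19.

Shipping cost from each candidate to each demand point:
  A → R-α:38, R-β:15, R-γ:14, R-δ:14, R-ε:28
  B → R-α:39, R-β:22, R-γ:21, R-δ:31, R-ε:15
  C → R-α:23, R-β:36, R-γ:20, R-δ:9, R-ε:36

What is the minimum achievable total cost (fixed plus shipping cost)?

133

Open {A, C}: assign each demand point to its cheapest open site.
  R-α→C 23, R-β→A 15, R-γ→A 14, R-δ→C 9, R-ε→A 28
  shipping cost 89, fixed 44 → total 133.
Compare {A}: shipping cost 109 + fixed 25 = 134.
Compare {B, C}: shipping cost 89 + fixed 47 = 136.
Compare {C}: shipping cost 124 + fixed 19 = 143.
All other subsets cost ≥ 134. Minimum total cost: 133.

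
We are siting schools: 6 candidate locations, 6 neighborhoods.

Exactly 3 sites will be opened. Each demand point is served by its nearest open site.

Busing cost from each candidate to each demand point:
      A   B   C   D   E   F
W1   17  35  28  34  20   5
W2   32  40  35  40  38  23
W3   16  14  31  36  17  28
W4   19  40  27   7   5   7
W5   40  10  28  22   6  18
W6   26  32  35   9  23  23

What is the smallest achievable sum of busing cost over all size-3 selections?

Open {W1, W4, W5}.
  A→W1 17, B→W5 10, C→W4 27, D→W4 7, E→W4 5, F→W1 5  ⇒ total 71.
Compare {W3, W4, W5}: total 72.
Compare {W1, W3, W4}: total 74.
No size-3 selection does better; minimum is 71.

71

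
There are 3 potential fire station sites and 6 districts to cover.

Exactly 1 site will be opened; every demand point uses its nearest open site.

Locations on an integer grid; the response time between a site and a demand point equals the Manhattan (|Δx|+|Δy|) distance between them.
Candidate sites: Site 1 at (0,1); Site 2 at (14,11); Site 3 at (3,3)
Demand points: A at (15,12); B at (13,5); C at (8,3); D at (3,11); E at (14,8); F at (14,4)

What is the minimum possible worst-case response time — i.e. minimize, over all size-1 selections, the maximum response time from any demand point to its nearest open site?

14

Open {Site 2}.
  Farthest demand point is C at response time 14 (to Site 2); all others are ≤ 14.
With {Site 3} the worst case is 21.
With {Site 1} the worst case is 26.
No size-1 selection achieves below 14.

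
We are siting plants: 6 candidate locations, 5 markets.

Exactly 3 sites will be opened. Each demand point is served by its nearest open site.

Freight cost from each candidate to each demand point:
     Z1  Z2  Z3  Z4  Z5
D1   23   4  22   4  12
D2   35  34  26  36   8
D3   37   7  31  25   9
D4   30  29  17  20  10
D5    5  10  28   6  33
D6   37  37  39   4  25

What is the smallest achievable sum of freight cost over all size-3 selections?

Open {D1, D4, D5}.
  Z1→D5 5, Z2→D1 4, Z3→D4 17, Z4→D1 4, Z5→D4 10  ⇒ total 40.
Compare {D1, D2, D5}: total 43.
Compare {D1, D3, D5}: total 44.
No size-3 selection does better; minimum is 40.

40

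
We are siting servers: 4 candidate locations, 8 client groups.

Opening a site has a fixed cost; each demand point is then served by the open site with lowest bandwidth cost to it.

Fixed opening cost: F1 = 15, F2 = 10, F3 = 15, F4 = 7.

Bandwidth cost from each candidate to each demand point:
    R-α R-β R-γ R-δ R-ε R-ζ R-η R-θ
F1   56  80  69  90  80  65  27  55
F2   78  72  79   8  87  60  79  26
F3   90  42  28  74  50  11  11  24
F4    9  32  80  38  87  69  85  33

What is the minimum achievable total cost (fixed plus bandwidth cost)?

205

Open {F2, F3, F4}: assign each demand point to its cheapest open site.
  R-α→F4 9, R-β→F4 32, R-γ→F3 28, R-δ→F2 8, R-ε→F3 50, R-ζ→F3 11, R-η→F3 11, R-θ→F3 24
  bandwidth cost 173, fixed 32 → total 205.
Compare {F1, F2, F3, F4}: bandwidth cost 173 + fixed 47 = 220.
Compare {F3, F4}: bandwidth cost 203 + fixed 22 = 225.
Compare {F1, F3, F4}: bandwidth cost 203 + fixed 37 = 240.
All other subsets cost ≥ 220. Minimum total cost: 205.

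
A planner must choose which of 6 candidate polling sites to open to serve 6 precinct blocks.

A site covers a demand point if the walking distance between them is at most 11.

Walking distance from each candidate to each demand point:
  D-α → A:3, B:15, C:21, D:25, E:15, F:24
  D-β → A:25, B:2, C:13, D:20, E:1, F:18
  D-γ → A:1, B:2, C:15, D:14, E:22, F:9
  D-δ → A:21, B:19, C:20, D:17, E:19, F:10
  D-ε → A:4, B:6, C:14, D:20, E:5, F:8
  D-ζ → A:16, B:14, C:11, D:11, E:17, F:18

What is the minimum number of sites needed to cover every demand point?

Coverage sets (demand points within 11 of each site):
  D-α: {A}
  D-β: {B, E}
  D-γ: {A, B, F}
  D-δ: {F}
  D-ε: {A, B, E, F}
  D-ζ: {C, D}
No single site covers all 6 demand points.
But {D-ε, D-ζ} covers everything, so the minimum is 2.

2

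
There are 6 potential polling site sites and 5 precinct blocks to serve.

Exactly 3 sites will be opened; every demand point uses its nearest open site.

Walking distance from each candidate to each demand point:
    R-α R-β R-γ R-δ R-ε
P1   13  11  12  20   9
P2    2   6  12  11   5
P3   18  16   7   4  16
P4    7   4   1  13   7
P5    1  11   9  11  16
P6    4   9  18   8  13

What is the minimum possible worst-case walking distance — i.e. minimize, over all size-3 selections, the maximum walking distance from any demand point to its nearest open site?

5

Open {P2, P3, P4}.
  Farthest demand point is R-ε at walking distance 5 (to P2); all others are ≤ 5.
With {P1, P2, P3} the worst case is 7.
With {P1, P3, P4} the worst case is 7.
No size-3 selection achieves below 5.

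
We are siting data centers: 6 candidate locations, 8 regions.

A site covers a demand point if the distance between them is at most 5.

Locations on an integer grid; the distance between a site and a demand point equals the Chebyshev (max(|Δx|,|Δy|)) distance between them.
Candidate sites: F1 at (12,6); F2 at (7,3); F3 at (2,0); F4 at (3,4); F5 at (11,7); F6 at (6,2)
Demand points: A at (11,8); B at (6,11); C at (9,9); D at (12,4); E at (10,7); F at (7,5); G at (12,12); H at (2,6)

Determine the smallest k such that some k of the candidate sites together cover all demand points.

Coverage sets (demand points within 5 of each site):
  F1: {A, C, D, E, F}
  F2: {A, D, E, F, H}
  F3: {F}
  F4: {F, H}
  F5: {A, B, C, D, E, F, G}
  F6: {E, F, H}
No single site covers all 8 demand points.
But {F2, F5} covers everything, so the minimum is 2.

2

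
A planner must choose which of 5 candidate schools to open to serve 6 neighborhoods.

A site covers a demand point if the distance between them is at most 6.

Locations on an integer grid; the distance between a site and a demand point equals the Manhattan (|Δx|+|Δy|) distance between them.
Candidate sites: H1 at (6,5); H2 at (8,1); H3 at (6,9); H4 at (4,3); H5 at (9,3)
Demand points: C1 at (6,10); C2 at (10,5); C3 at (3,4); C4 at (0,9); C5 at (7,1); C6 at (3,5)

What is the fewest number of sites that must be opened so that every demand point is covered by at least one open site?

Coverage sets (demand points within 6 of each site):
  H1: {C1, C2, C3, C5, C6}
  H2: {C2, C5}
  H3: {C1, C4}
  H4: {C3, C5, C6}
  H5: {C2, C5}
No single site covers all 6 demand points.
But {H1, H3} covers everything, so the minimum is 2.

2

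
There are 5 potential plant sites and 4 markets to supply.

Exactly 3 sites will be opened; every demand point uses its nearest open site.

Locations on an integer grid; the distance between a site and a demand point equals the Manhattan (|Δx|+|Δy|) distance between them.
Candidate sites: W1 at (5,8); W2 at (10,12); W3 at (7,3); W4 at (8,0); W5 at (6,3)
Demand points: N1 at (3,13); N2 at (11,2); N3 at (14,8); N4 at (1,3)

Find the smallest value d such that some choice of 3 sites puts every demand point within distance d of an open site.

Open {W1, W2, W3}.
  Farthest demand point is N3 at distance 8 (to W2); all others are ≤ 8.
With {W1, W2, W5} the worst case is 8.
With {W2, W3, W4} the worst case is 8.
No size-3 selection achieves below 8.

8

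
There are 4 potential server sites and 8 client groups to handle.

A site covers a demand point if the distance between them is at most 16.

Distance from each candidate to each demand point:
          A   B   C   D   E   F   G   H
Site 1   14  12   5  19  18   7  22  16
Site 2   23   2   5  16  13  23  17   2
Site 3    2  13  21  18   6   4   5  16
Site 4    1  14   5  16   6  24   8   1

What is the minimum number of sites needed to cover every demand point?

2

Coverage sets (demand points within 16 of each site):
  Site 1: {A, B, C, F, H}
  Site 2: {B, C, D, E, H}
  Site 3: {A, B, E, F, G, H}
  Site 4: {A, B, C, D, E, G, H}
No single site covers all 8 demand points.
But {Site 1, Site 4} covers everything, so the minimum is 2.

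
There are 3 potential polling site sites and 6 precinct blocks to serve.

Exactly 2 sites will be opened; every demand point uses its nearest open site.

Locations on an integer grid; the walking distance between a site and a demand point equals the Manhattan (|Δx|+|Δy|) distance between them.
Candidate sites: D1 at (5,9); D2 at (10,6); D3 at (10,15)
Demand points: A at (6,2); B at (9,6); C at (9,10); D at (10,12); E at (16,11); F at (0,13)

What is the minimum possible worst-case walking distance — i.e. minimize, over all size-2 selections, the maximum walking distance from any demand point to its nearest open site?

10

Open {D1, D3}.
  Farthest demand point is E at walking distance 10 (to D3); all others are ≤ 10.
With {D1, D2} the worst case is 11.
With {D2, D3} the worst case is 12.
No size-2 selection achieves below 10.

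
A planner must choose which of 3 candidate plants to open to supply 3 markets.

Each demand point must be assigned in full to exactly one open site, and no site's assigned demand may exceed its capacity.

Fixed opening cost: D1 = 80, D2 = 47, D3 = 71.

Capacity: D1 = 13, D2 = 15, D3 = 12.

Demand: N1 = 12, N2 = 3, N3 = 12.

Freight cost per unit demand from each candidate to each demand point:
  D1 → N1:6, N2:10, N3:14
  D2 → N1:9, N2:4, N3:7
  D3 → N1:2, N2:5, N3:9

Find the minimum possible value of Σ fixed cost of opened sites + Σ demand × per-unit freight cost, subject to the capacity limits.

238

Open {D2, D3}; cheapest assignment that respects the capacities:
  D2 (cap 15, load 15): N2, N3 — cost 3×4 + 12×7 = 96
  D3 (cap 12, load 12): N1 — cost 12×2 = 24
  Shipping 120, fixed 118 → total 238.
  Any other capacity-feasible assignment to {D2, D3} ships for at least 120.
Compare {D1, D2}: its best feasible assignment gives total 295.
Compare {D1, D2, D3}: its best feasible assignment gives total 318.
Every other set of open sites that can feasibly serve all demand totals ≥ 295 even under its best assignment. Minimum: 238.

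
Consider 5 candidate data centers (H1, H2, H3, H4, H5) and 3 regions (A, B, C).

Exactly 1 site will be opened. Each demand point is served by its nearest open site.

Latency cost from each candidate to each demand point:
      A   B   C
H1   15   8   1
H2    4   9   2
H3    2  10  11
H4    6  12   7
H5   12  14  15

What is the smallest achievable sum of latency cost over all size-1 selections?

15

Open {H2}.
  A→H2 4, B→H2 9, C→H2 2  ⇒ total 15.
Compare {H3}: total 23.
Compare {H1}: total 24.
No size-1 selection does better; minimum is 15.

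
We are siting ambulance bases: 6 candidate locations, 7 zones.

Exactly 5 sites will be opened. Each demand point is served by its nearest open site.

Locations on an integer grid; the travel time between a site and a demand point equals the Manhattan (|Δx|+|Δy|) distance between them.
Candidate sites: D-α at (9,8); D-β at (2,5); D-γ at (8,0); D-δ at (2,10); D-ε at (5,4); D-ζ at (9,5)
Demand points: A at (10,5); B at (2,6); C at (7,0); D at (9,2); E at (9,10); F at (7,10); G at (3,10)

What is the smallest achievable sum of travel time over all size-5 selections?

Open {D-α, D-β, D-γ, D-δ, D-ζ}.
  A→D-ζ 1, B→D-β 1, C→D-γ 1, D→D-γ 3, E→D-α 2, F→D-α 4, G→D-δ 1  ⇒ total 13.
Compare {D-α, D-β, D-γ, D-δ, D-ε}: total 16.
Compare {D-α, D-γ, D-δ, D-ε, D-ζ}: total 16.
No size-5 selection does better; minimum is 13.

13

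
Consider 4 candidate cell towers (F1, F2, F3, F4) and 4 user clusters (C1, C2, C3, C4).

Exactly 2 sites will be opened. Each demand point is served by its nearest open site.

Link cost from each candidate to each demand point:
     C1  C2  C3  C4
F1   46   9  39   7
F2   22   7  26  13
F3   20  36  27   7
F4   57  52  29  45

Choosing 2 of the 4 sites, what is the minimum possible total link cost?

Open {F2, F3}.
  C1→F3 20, C2→F2 7, C3→F2 26, C4→F3 7  ⇒ total 60.
Compare {F1, F2}: total 62.
Compare {F1, F3}: total 63.
No size-2 selection does better; minimum is 60.

60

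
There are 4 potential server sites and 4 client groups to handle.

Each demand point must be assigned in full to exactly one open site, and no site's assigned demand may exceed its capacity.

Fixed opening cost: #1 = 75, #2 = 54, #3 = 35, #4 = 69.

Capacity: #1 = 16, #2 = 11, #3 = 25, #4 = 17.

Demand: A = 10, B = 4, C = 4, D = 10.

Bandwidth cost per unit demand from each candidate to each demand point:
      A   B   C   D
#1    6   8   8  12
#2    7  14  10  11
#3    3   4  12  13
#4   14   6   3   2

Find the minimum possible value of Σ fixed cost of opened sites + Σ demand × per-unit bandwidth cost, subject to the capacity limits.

182

Open {#3, #4}; cheapest assignment that respects the capacities:
  #3 (cap 25, load 14): A, B — cost 10×3 + 4×4 = 46
  #4 (cap 17, load 14): C, D — cost 4×3 + 10×2 = 32
  Shipping 78, fixed 104 → total 182.
  Any other capacity-feasible assignment to {#3, #4} ships for at least 78.
Compare {#2, #3, #4}: its best feasible assignment gives total 236.
Compare {#1, #3, #4}: its best feasible assignment gives total 257.
Every other set of open sites that can feasibly serve all demand totals ≥ 236 even under its best assignment. Minimum: 182.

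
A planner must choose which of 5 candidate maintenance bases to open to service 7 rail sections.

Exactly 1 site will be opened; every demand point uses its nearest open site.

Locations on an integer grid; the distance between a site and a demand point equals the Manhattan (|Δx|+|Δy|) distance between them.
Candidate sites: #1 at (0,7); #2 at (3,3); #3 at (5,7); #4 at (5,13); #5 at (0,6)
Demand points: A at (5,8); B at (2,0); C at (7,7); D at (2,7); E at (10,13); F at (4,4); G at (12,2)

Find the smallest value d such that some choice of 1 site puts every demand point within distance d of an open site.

12

Open {#3}.
  Farthest demand point is G at distance 12 (to #3); all others are ≤ 12.
With {#1} the worst case is 17.
With {#2} the worst case is 17.
No size-1 selection achieves below 12.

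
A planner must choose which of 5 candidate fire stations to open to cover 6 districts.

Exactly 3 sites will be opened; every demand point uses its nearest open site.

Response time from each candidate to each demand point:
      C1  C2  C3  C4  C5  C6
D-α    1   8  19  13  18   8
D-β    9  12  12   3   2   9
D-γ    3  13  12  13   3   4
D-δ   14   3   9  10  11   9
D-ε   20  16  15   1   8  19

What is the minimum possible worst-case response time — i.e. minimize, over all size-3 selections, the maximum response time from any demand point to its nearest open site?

Open {D-α, D-β, D-δ}.
  Farthest demand point is C3 at response time 9 (to D-δ); all others are ≤ 9.
With {D-α, D-δ, D-ε} the worst case is 9.
With {D-β, D-γ, D-δ} the worst case is 9.
No size-3 selection achieves below 9.

9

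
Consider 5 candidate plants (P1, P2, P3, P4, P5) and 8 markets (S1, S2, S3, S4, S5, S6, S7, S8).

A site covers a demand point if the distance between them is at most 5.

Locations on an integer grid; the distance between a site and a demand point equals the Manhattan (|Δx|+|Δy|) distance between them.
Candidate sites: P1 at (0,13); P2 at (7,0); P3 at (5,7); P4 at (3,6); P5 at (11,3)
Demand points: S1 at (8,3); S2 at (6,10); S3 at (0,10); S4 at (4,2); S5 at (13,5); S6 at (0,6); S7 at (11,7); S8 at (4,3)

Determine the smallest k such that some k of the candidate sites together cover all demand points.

Coverage sets (demand points within 5 of each site):
  P1: {S3}
  P2: {S1, S4}
  P3: {S2, S8}
  P4: {S4, S6, S8}
  P5: {S1, S5, S7}
No 3 sites suffice: every size-3 union leaves at least one demand point uncovered.
But {P1, P3, P4, P5} covers everything, so the minimum is 4.

4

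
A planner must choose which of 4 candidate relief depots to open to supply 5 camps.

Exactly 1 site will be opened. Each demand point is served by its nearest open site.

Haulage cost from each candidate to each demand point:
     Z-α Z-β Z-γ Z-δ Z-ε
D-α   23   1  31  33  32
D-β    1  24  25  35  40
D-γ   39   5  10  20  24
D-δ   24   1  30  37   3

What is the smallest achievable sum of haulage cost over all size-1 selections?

Open {D-δ}.
  Z-α→D-δ 24, Z-β→D-δ 1, Z-γ→D-δ 30, Z-δ→D-δ 37, Z-ε→D-δ 3  ⇒ total 95.
Compare {D-γ}: total 98.
Compare {D-α}: total 120.
No size-1 selection does better; minimum is 95.

95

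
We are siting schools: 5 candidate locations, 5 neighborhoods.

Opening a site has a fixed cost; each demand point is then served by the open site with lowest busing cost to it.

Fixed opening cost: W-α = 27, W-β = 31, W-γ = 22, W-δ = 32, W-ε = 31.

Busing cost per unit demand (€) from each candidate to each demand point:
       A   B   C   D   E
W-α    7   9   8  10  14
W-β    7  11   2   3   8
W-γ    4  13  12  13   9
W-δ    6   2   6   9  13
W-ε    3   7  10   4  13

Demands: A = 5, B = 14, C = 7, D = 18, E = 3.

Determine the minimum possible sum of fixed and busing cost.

Open {W-β, W-δ}: assign each demand point to its cheapest open site.
  A→W-δ 5×6=30, B→W-δ 14×2=28, C→W-β 7×2=14, D→W-β 18×3=54, E→W-β 3×8=24
  busing cost 150, fixed 63 → total 213.
Compare {W-β, W-γ, W-δ}: busing cost 140 + fixed 85 = 225.
Compare {W-β, W-δ, W-ε}: busing cost 135 + fixed 94 = 229.
Compare {W-α, W-β, W-δ}: busing cost 150 + fixed 90 = 240.
All other subsets cost ≥ 225. Minimum total cost: 213.

213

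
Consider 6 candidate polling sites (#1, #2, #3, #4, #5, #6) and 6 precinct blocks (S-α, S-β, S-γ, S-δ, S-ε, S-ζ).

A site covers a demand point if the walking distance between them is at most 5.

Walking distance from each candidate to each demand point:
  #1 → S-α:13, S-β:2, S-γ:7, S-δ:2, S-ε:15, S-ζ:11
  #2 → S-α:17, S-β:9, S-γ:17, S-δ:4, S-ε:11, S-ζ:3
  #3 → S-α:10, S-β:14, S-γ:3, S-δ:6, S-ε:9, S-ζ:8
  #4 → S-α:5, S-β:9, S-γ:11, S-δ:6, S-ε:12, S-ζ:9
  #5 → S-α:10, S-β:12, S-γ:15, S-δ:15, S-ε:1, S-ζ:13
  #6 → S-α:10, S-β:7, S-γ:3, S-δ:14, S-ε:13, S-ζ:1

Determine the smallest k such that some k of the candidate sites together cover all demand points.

4

Coverage sets (demand points within 5 of each site):
  #1: {S-β, S-δ}
  #2: {S-δ, S-ζ}
  #3: {S-γ}
  #4: {S-α}
  #5: {S-ε}
  #6: {S-γ, S-ζ}
No 3 sites suffice: every size-3 union leaves at least one demand point uncovered.
But {#1, #4, #5, #6} covers everything, so the minimum is 4.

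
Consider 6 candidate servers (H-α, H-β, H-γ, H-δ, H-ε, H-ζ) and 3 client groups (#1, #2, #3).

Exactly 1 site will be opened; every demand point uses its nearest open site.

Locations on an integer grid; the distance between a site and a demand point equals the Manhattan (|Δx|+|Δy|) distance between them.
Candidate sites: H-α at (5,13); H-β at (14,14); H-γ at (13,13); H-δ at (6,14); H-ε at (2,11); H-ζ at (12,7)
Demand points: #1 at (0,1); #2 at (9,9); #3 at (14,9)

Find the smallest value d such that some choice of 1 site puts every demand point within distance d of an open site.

Open {H-ε}.
  Farthest demand point is #3 at distance 14 (to H-ε); all others are ≤ 14.
With {H-α} the worst case is 17.
With {H-ζ} the worst case is 18.
No size-1 selection achieves below 14.

14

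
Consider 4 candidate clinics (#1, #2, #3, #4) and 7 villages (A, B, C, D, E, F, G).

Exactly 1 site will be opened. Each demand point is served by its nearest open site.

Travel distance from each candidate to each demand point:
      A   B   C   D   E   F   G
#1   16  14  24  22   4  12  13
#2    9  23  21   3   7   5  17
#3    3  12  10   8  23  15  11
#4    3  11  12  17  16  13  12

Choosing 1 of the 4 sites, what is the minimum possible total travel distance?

Open {#3}.
  A→#3 3, B→#3 12, C→#3 10, D→#3 8, E→#3 23, F→#3 15, G→#3 11  ⇒ total 82.
Compare {#4}: total 84.
Compare {#2}: total 85.
No size-1 selection does better; minimum is 82.

82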